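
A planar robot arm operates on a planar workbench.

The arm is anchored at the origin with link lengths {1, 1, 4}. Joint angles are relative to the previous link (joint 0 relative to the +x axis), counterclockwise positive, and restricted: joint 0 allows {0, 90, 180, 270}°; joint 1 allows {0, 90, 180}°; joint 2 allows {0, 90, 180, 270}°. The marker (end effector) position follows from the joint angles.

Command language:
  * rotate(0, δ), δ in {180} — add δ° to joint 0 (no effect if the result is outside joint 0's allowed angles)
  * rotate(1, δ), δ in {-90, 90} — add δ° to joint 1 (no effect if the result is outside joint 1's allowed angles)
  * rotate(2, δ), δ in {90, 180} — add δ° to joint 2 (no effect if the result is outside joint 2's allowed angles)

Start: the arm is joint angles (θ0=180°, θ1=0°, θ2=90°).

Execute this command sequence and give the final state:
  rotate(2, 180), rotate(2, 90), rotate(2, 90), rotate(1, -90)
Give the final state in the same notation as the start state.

from: joint angles (θ0=180°, θ1=0°, θ2=90°)
[1] after rotate(2, 180): joint angles (θ0=180°, θ1=0°, θ2=270°)
[2] after rotate(2, 90): joint angles (θ0=180°, θ1=0°, θ2=0°)
[3] after rotate(2, 90): joint angles (θ0=180°, θ1=0°, θ2=90°)
[4] after rotate(1, -90): joint angles (θ0=180°, θ1=0°, θ2=90°)

joint angles (θ0=180°, θ1=0°, θ2=90°)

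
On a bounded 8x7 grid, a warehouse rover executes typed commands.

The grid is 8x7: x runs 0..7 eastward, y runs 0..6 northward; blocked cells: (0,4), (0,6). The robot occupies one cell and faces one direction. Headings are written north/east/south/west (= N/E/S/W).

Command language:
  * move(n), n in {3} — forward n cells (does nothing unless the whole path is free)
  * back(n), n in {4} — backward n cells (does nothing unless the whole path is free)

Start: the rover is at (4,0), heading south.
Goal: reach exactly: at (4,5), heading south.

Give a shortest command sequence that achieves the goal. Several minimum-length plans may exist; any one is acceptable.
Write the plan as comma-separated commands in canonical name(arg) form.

initial: at (4,0), heading south
step 1 (back(4)): at (4,4), heading south
step 2 (move(3)): at (4,1), heading south
step 3 (back(4)): at (4,5), heading south
minimal: 3 command(s), checked below 3.

back(4), move(3), back(4)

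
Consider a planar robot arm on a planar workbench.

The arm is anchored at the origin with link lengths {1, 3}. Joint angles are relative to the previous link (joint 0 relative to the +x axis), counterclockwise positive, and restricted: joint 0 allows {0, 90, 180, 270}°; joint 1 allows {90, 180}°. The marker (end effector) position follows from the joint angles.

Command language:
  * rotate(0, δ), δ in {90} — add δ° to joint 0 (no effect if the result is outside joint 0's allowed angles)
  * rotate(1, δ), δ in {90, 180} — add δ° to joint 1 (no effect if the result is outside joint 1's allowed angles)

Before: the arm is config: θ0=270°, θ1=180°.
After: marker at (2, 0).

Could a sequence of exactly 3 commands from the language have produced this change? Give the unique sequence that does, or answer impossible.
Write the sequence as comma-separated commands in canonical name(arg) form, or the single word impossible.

rotate(0, 90), rotate(0, 90), rotate(0, 90)

from: config: θ0=270°, θ1=180°
1. rotate(0, 90) → config: θ0=0°, θ1=180°
2. rotate(0, 90) → config: θ0=90°, θ1=180°
3. rotate(0, 90) → config: θ0=180°, θ1=180°
no other 3-command option fits: unique.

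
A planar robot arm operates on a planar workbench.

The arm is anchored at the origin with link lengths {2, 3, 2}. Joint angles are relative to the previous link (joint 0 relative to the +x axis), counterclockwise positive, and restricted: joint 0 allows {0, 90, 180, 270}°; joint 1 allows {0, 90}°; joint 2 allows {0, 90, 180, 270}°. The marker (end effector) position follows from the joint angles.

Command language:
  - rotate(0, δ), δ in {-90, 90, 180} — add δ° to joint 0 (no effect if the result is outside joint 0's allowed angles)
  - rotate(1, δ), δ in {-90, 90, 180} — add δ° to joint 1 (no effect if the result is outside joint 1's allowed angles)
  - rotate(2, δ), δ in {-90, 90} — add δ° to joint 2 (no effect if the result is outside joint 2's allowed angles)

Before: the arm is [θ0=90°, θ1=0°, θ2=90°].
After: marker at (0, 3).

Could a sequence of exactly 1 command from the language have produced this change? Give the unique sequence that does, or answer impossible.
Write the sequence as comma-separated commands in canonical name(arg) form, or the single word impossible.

rotate(2, 90)

begin: [θ0=90°, θ1=0°, θ2=90°]
[1] after rotate(2, 90): [θ0=90°, θ1=0°, θ2=180°]
no other 1-command option fits: unique.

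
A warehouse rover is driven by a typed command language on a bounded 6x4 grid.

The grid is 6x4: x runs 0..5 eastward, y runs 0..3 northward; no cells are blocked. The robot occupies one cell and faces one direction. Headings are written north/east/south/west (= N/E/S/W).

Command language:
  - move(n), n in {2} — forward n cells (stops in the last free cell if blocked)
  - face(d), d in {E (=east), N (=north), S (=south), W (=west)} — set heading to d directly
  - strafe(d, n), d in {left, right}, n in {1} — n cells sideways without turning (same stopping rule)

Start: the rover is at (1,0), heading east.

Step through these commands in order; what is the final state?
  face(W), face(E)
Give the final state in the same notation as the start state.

at (1,0), heading east

start: at (1,0), heading east
[1] after face(W): at (1,0), heading west
[2] after face(E): at (1,0), heading east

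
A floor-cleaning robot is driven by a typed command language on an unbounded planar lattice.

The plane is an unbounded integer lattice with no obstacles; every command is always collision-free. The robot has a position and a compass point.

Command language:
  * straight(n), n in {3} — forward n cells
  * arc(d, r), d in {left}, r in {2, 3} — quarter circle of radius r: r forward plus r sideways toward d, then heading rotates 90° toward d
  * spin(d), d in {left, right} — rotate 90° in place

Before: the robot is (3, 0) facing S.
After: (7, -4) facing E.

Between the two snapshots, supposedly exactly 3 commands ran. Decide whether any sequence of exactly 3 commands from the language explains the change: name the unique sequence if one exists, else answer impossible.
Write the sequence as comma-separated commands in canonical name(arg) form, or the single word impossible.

arc(left, 2), spin(right), arc(left, 2)

key: position moved to (7,-4) AND the heading swung to E — translation plus rotation needed
t0: (3, 0) facing S
1. arc(left, 2) → (5, -2) facing E
2. spin(right) → (5, -2) facing S
3. arc(left, 2) → (7, -4) facing E
no other 3-command option fits: unique.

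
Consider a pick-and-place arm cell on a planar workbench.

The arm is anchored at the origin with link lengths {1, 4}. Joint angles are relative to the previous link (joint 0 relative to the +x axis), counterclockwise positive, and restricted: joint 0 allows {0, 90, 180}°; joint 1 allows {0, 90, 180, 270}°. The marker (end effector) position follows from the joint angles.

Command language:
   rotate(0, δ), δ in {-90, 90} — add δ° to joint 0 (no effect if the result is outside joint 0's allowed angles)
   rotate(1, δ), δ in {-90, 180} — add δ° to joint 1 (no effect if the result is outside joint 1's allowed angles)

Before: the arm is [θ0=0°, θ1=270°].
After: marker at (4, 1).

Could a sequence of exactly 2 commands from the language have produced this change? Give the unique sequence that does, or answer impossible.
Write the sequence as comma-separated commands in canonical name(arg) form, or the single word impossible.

key: running rotate(0, 90) before rotate(0, -90) would end elsewhere — order is forced
initial: [θ0=0°, θ1=270°]
1. rotate(0, -90) → [θ0=0°, θ1=270°]
2. rotate(0, 90) → [θ0=90°, θ1=270°]
all 16 alternatives checked — unique.

rotate(0, -90), rotate(0, 90)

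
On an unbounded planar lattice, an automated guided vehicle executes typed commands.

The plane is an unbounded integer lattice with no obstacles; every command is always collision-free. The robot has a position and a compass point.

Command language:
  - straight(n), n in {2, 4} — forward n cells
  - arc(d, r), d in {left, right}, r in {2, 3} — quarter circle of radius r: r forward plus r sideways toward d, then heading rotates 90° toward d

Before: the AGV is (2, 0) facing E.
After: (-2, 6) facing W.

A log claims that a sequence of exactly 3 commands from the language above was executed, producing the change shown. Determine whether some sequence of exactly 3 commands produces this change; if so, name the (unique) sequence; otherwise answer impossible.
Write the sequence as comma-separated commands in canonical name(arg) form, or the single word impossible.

arc(left, 3), arc(left, 3), straight(4)

key: position moved to (-2,6) AND the heading swung to W — translation plus rotation needed
begin: (2, 0) facing E
step 1 (arc(left, 3)): (5, 3) facing N
step 2 (arc(left, 3)): (2, 6) facing W
step 3 (straight(4)): (-2, 6) facing W
all 216 alternatives checked — unique.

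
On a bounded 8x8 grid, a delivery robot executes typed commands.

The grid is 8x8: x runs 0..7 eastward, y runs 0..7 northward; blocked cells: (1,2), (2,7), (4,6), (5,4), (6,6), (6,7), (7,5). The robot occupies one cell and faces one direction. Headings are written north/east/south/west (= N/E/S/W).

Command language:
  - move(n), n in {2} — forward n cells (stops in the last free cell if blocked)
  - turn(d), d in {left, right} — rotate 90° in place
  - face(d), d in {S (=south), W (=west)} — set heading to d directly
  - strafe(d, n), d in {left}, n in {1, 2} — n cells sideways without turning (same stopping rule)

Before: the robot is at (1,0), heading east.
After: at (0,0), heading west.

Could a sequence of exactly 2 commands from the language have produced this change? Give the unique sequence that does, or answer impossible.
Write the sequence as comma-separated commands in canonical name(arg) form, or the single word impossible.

key: position moved to (0,0) AND the heading swung to W — translation plus rotation needed
initial: at (1,0), heading east
t=1 face(W) ⇒ at (1,0), heading west
t=2 move(2) ⇒ at (0,0), heading west
all 49 alternatives checked — unique.

face(W), move(2)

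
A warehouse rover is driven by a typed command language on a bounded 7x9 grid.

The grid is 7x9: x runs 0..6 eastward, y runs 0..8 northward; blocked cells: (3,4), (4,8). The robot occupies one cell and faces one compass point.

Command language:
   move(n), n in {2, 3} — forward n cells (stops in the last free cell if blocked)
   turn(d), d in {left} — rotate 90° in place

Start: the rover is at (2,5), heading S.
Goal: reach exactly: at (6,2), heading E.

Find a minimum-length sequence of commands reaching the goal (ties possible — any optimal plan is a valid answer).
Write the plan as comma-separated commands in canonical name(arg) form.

move(3), turn(left), move(3), move(3)

start: at (2,5), heading S
step 1 (move(3)): at (2,2), heading S
step 2 (turn(left)): at (2,2), heading E
step 3 (move(3)): at (5,2), heading E
step 4 (move(3)): at (6,2), heading E
shorter routes all fall short; 4 is best.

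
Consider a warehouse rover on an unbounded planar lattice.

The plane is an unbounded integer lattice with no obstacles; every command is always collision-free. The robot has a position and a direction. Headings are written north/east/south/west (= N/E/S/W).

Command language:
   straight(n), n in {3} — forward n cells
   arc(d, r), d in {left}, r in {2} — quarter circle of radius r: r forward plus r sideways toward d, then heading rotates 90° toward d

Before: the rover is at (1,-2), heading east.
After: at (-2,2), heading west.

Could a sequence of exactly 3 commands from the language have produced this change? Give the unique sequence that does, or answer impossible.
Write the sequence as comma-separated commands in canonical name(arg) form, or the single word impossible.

arc(left, 2), arc(left, 2), straight(3)

key: cell and facing (now W) both changed — the 3 commands mix motion and turning
start: at (1,-2), heading east
1. arc(left, 2) → at (3,0), heading north
2. arc(left, 2) → at (1,2), heading west
3. straight(3) → at (-2,2), heading west
uniquely the one of 8 3-step routes that fits.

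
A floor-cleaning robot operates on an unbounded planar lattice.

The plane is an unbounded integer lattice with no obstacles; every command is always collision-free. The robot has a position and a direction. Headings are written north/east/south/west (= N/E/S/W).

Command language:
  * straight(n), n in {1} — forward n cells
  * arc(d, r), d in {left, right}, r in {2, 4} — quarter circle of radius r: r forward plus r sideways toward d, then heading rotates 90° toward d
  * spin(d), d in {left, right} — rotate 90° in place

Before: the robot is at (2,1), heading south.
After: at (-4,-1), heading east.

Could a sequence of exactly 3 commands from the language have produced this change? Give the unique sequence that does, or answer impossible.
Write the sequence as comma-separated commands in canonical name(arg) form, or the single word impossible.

arc(right, 4), arc(right, 2), spin(right)

key: order matters: swapping arc(right, 4) and spin(right) lands elsewhere
from: at (2,1), heading south
1. arc(right, 4) → at (-2,-3), heading west
2. arc(right, 2) → at (-4,-1), heading north
3. spin(right) → at (-4,-1), heading east
no rival 3-sequence matches.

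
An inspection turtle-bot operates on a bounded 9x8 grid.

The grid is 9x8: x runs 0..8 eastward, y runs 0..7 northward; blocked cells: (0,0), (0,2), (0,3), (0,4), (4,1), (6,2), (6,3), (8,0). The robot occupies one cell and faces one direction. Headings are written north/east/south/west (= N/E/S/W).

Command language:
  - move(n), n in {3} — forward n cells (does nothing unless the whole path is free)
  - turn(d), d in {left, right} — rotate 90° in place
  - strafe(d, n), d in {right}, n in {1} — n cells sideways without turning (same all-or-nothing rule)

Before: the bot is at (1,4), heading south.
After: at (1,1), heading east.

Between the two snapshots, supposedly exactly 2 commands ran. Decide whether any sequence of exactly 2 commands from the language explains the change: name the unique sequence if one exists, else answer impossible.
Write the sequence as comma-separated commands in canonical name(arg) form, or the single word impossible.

key: running turn(left) before move(3) would end elsewhere — order is forced
initial: at (1,4), heading south
1. move(3) → at (1,1), heading south
2. turn(left) → at (1,1), heading east
all 16 alternatives checked — unique.

move(3), turn(left)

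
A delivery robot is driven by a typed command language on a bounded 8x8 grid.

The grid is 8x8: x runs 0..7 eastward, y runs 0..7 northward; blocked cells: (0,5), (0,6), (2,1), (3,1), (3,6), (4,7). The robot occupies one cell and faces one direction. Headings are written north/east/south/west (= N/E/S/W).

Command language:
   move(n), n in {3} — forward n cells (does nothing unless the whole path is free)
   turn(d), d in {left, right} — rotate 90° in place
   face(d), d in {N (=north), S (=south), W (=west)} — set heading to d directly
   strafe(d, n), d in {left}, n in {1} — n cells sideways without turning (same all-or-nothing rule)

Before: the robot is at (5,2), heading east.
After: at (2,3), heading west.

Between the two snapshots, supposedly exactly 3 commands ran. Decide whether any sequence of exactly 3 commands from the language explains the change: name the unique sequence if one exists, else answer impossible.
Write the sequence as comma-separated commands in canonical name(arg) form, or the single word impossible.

strafe(left, 1), face(W), move(3)

key: cell and facing (now W) both changed — the 3 commands mix motion and turning
t0: at (5,2), heading east
1. strafe(left, 1) → at (5,3), heading east
2. face(W) → at (5,3), heading west
3. move(3) → at (2,3), heading west
all 343 alternatives checked — unique.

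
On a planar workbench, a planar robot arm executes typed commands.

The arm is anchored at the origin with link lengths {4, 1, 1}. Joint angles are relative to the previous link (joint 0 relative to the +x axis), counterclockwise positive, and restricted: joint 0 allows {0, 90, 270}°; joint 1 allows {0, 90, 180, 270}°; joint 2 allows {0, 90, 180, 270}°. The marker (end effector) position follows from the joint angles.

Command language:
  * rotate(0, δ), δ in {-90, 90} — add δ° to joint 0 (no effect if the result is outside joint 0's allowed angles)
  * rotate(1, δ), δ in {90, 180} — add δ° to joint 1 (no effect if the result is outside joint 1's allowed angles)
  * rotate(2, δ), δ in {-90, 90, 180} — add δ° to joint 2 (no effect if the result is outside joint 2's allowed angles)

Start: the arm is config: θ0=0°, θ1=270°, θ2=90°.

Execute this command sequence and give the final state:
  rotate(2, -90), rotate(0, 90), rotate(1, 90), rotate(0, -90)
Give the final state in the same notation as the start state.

begin: config: θ0=0°, θ1=270°, θ2=90°
[1] after rotate(2, -90): config: θ0=0°, θ1=270°, θ2=0°
[2] after rotate(0, 90): config: θ0=90°, θ1=270°, θ2=0°
[3] after rotate(1, 90): config: θ0=90°, θ1=0°, θ2=0°
[4] after rotate(0, -90): config: θ0=0°, θ1=0°, θ2=0°

config: θ0=0°, θ1=0°, θ2=0°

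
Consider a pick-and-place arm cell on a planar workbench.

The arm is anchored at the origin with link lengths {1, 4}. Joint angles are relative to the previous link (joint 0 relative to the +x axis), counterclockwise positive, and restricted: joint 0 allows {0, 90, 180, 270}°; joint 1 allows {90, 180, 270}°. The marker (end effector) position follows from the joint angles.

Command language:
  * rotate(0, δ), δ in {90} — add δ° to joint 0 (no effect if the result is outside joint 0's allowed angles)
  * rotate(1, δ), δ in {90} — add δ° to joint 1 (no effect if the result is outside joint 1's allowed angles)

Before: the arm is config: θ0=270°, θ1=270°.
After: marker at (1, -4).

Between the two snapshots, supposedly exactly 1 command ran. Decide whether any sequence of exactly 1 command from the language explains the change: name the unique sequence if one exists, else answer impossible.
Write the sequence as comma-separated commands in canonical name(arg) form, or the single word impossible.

from: config: θ0=270°, θ1=270°
t=1 rotate(0, 90) ⇒ config: θ0=0°, θ1=270°
uniquely the one of 2 1-step routes that fits.

rotate(0, 90)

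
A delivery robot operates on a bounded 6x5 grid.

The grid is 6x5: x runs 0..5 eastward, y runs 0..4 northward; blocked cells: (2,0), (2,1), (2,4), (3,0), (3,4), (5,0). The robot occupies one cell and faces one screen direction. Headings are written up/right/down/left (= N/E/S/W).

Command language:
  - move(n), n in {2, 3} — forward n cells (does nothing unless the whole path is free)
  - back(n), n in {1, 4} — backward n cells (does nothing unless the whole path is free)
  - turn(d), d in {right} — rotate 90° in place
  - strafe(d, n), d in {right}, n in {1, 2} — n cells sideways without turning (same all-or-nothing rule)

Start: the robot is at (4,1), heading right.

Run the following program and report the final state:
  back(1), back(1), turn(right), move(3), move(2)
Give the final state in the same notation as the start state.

t0: at (4,1), heading right
t=1 back(1) ⇒ at (3,1), heading right
t=2 back(1) ⇒ at (3,1), heading right
t=3 turn(right) ⇒ at (3,1), heading down
t=4 move(3) ⇒ at (3,1), heading down
t=5 move(2) ⇒ at (3,1), heading down

at (3,1), heading down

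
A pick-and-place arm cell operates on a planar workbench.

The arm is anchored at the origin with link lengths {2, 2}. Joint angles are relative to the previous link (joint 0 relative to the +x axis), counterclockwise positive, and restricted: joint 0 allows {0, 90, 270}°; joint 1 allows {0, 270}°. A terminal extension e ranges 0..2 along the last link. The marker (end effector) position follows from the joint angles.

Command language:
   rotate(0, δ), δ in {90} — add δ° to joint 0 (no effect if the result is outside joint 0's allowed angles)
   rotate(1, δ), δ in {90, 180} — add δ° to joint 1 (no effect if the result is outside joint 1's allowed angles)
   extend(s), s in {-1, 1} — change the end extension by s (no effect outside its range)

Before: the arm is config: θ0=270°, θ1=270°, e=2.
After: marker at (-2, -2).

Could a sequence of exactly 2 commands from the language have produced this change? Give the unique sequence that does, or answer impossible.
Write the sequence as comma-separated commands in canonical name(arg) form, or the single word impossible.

t0: config: θ0=270°, θ1=270°, e=2
[1] after extend(-1): config: θ0=270°, θ1=270°, e=1
[2] after extend(-1): config: θ0=270°, θ1=270°, e=0
all 25 alternatives checked — unique.

extend(-1), extend(-1)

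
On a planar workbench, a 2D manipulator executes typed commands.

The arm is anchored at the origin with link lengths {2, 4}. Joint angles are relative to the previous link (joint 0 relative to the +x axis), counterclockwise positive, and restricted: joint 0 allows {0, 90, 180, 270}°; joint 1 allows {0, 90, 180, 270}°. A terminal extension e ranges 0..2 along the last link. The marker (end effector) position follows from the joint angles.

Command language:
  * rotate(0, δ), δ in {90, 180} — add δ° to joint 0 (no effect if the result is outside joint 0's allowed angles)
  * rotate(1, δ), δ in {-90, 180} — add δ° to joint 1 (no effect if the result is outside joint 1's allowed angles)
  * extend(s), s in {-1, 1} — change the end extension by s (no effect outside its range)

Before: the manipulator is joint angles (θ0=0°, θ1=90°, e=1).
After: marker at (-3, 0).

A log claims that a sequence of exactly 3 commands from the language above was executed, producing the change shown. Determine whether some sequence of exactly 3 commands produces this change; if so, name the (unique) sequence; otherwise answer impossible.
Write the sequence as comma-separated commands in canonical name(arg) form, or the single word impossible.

rotate(1, -90), rotate(1, -90), rotate(1, -90)

begin: joint angles (θ0=0°, θ1=90°, e=1)
1. rotate(1, -90) → joint angles (θ0=0°, θ1=0°, e=1)
2. rotate(1, -90) → joint angles (θ0=0°, θ1=270°, e=1)
3. rotate(1, -90) → joint angles (θ0=0°, θ1=180°, e=1)
no other 3-command option fits: unique.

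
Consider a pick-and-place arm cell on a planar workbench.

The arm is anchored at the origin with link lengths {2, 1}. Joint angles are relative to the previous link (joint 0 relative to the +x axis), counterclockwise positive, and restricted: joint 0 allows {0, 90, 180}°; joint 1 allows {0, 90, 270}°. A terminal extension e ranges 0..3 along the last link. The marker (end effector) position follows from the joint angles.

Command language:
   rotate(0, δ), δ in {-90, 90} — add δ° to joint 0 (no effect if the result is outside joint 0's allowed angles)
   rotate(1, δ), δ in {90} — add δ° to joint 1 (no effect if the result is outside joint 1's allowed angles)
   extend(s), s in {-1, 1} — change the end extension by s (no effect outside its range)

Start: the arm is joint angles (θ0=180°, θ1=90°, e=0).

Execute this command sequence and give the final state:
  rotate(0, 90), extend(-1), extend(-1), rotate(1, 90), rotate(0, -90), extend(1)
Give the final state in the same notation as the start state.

joint angles (θ0=90°, θ1=90°, e=1)

from: joint angles (θ0=180°, θ1=90°, e=0)
t=1 rotate(0, 90) ⇒ joint angles (θ0=180°, θ1=90°, e=0)
t=2 extend(-1) ⇒ joint angles (θ0=180°, θ1=90°, e=0)
t=3 extend(-1) ⇒ joint angles (θ0=180°, θ1=90°, e=0)
t=4 rotate(1, 90) ⇒ joint angles (θ0=180°, θ1=90°, e=0)
t=5 rotate(0, -90) ⇒ joint angles (θ0=90°, θ1=90°, e=0)
t=6 extend(1) ⇒ joint angles (θ0=90°, θ1=90°, e=1)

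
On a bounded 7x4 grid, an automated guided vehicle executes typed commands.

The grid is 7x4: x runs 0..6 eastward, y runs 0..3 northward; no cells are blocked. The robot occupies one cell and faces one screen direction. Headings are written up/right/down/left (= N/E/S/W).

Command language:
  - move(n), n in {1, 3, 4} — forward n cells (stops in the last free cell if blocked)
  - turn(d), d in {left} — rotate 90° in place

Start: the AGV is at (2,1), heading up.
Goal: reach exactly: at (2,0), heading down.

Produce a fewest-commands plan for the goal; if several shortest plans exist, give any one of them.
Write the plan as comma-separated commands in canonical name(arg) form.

initial: at (2,1), heading up
step 1 (turn(left)): at (2,1), heading left
step 2 (turn(left)): at (2,1), heading down
step 3 (move(3)): at (2,0), heading down
no 2-step plan works, so 3 is optimal.

turn(left), turn(left), move(3)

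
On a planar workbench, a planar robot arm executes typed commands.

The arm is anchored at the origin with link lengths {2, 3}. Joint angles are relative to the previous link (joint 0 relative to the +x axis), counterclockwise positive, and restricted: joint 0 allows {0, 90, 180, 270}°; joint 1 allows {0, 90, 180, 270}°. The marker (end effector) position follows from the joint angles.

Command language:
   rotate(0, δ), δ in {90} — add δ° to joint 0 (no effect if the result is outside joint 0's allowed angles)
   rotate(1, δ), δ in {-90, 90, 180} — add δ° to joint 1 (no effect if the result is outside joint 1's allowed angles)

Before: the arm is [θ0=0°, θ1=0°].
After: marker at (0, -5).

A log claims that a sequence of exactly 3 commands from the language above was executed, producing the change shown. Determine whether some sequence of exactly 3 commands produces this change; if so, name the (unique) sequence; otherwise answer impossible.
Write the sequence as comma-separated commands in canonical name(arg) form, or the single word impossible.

rotate(0, 90), rotate(0, 90), rotate(0, 90)

begin: [θ0=0°, θ1=0°]
[1] after rotate(0, 90): [θ0=90°, θ1=0°]
[2] after rotate(0, 90): [θ0=180°, θ1=0°]
[3] after rotate(0, 90): [θ0=270°, θ1=0°]
no other 3-command option fits: unique.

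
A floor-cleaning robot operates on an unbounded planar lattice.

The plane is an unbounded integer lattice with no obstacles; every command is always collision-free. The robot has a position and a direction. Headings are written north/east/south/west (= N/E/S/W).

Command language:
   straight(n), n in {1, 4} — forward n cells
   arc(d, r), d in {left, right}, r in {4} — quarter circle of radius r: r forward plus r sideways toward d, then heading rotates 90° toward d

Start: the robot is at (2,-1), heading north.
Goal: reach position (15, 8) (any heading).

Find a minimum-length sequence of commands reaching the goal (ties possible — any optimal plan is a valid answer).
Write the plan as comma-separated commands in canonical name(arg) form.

start: at (2,-1), heading north
t=1 arc(right, 4) ⇒ at (6,3), heading east
t=2 straight(4) ⇒ at (10,3), heading east
t=3 straight(1) ⇒ at (11,3), heading east
t=4 arc(left, 4) ⇒ at (15,7), heading north
t=5 straight(1) ⇒ at (15,8), heading north
minimal: 5 command(s), checked below 5.

arc(right, 4), straight(4), straight(1), arc(left, 4), straight(1)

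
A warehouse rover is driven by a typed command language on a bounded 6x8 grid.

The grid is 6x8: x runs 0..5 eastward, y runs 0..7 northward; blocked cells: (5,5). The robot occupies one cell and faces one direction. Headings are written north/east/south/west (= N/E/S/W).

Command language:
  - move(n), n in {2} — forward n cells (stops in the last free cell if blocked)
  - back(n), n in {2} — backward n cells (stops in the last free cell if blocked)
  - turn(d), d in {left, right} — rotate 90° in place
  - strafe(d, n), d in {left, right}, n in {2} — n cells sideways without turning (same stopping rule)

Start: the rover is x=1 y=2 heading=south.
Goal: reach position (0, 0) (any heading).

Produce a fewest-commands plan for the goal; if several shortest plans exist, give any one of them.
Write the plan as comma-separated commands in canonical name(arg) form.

initial: x=1 y=2 heading=south
[1] after move(2): x=1 y=0 heading=south
[2] after strafe(right, 2): x=0 y=0 heading=south
shorter routes all fall short; 2 is best.

move(2), strafe(right, 2)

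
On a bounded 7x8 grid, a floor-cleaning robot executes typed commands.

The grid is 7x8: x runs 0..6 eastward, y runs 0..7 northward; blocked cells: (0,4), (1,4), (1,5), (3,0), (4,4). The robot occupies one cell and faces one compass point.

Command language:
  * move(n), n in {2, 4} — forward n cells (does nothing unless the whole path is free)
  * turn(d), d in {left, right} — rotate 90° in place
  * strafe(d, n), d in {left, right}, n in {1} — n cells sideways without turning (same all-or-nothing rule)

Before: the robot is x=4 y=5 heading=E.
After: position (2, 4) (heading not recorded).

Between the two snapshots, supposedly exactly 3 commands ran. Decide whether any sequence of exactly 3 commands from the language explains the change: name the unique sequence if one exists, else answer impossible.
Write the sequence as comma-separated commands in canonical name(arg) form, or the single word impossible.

no 3-step route produces this change.

impossible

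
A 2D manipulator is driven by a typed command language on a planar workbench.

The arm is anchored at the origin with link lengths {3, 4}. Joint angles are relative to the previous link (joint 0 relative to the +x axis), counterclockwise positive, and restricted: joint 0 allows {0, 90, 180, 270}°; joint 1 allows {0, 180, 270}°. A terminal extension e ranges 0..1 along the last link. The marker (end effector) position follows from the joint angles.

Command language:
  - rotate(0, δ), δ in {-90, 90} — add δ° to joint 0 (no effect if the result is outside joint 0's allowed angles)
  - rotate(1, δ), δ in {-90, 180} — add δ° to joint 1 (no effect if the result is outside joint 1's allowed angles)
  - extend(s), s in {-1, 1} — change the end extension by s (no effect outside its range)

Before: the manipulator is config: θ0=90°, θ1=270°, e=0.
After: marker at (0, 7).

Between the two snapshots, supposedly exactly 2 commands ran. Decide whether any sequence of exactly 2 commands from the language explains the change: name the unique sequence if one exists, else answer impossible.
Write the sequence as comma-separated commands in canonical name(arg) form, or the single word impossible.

key: running rotate(1, 180) before rotate(1, -90) would end elsewhere — order is forced
t0: config: θ0=90°, θ1=270°, e=0
t=1 rotate(1, -90) ⇒ config: θ0=90°, θ1=180°, e=0
t=2 rotate(1, 180) ⇒ config: θ0=90°, θ1=0°, e=0
no rival 2-sequence matches.

rotate(1, -90), rotate(1, 180)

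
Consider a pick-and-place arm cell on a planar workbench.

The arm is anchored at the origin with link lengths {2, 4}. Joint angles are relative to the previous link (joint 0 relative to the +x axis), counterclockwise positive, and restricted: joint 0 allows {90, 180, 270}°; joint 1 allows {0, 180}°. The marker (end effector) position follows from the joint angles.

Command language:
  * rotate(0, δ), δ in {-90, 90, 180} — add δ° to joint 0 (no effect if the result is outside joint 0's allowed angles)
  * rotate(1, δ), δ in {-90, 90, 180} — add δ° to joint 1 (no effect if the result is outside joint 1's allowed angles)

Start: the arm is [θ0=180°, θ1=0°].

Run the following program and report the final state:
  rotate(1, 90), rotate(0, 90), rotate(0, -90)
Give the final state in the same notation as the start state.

initial: [θ0=180°, θ1=0°]
step 1 (rotate(1, 90)): [θ0=180°, θ1=0°]
step 2 (rotate(0, 90)): [θ0=270°, θ1=0°]
step 3 (rotate(0, -90)): [θ0=180°, θ1=0°]

[θ0=180°, θ1=0°]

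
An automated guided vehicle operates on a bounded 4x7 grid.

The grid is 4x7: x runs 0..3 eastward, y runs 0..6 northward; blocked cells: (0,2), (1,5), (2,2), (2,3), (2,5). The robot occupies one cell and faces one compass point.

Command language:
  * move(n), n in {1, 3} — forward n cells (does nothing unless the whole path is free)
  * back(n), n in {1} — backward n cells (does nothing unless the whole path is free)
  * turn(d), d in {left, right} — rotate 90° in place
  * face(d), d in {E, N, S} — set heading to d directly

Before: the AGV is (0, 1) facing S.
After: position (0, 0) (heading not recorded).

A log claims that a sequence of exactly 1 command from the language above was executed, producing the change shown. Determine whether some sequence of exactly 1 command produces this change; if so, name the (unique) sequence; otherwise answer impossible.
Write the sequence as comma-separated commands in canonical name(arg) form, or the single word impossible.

from: (0, 1) facing S
t=1 move(1) ⇒ (0, 0) facing S
no other 1-command option fits: unique.

move(1)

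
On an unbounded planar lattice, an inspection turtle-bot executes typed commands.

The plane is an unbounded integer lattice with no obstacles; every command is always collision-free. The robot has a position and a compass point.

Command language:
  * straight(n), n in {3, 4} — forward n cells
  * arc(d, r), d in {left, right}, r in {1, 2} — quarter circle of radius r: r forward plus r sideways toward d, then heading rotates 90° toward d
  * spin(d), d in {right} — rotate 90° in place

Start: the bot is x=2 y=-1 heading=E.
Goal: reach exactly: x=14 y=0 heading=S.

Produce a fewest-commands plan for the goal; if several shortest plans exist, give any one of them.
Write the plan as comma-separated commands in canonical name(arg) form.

initial: x=2 y=-1 heading=E
[1] after arc(left, 2): x=4 y=1 heading=N
[2] after arc(right, 1): x=5 y=2 heading=E
[3] after straight(4): x=9 y=2 heading=E
[4] after straight(3): x=12 y=2 heading=E
[5] after arc(right, 2): x=14 y=0 heading=S
minimal: 5 command(s), checked below 5.

arc(left, 2), arc(right, 1), straight(4), straight(3), arc(right, 2)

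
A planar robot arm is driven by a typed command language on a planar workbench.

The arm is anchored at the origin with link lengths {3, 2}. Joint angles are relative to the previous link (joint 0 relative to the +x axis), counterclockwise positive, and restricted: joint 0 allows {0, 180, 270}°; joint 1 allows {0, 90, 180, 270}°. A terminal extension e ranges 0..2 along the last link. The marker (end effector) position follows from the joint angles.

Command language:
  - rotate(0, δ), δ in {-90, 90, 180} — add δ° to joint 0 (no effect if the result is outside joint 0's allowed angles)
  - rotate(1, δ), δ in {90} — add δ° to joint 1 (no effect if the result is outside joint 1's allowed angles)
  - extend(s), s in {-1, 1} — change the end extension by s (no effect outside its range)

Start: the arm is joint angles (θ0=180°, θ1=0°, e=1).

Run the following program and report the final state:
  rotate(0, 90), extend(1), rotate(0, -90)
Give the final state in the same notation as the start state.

start: joint angles (θ0=180°, θ1=0°, e=1)
[1] after rotate(0, 90): joint angles (θ0=270°, θ1=0°, e=1)
[2] after extend(1): joint angles (θ0=270°, θ1=0°, e=2)
[3] after rotate(0, -90): joint angles (θ0=180°, θ1=0°, e=2)

joint angles (θ0=180°, θ1=0°, e=2)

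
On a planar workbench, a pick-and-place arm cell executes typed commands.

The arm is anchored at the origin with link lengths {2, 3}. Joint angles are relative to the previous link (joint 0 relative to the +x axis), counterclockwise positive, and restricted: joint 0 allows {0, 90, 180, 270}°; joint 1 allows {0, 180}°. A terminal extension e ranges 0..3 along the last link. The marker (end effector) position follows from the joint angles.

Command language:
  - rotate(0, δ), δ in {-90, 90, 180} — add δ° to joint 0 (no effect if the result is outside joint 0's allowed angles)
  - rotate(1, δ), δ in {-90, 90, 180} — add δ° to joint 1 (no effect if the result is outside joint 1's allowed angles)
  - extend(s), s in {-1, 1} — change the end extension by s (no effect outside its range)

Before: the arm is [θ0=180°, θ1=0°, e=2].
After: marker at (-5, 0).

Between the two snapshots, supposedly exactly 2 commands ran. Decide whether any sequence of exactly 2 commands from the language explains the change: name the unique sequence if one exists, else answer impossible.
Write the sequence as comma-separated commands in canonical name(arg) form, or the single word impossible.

extend(-1), extend(-1)

t0: [θ0=180°, θ1=0°, e=2]
t=1 extend(-1) ⇒ [θ0=180°, θ1=0°, e=1]
t=2 extend(-1) ⇒ [θ0=180°, θ1=0°, e=0]
no other 2-command option fits: unique.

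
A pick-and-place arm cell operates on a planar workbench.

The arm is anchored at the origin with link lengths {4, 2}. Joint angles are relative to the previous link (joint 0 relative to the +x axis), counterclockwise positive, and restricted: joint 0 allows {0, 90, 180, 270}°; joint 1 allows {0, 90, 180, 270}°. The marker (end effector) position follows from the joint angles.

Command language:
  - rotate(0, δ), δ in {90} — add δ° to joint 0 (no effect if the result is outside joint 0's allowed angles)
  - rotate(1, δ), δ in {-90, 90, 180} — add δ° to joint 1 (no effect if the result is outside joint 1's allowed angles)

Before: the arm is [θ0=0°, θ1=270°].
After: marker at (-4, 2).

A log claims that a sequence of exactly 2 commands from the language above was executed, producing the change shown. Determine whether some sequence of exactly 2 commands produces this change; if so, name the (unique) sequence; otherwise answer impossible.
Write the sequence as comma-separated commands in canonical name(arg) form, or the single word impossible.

rotate(0, 90), rotate(0, 90)

start: [θ0=0°, θ1=270°]
[1] after rotate(0, 90): [θ0=90°, θ1=270°]
[2] after rotate(0, 90): [θ0=180°, θ1=270°]
no rival 2-sequence matches.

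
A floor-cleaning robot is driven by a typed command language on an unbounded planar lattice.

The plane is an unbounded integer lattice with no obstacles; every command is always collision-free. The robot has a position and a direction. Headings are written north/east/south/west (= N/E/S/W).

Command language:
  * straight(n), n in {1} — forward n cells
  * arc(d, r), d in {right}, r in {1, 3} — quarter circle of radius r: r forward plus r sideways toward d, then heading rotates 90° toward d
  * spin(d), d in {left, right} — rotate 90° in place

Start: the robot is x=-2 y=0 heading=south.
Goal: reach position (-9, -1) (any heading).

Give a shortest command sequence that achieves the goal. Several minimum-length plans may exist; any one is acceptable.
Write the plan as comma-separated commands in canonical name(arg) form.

arc(right, 3), spin(left), arc(right, 1), arc(right, 3)

from: x=-2 y=0 heading=south
step 1 (arc(right, 3)): x=-5 y=-3 heading=west
step 2 (spin(left)): x=-5 y=-3 heading=south
step 3 (arc(right, 1)): x=-6 y=-4 heading=west
step 4 (arc(right, 3)): x=-9 y=-1 heading=north
minimal: 4 command(s), checked below 4.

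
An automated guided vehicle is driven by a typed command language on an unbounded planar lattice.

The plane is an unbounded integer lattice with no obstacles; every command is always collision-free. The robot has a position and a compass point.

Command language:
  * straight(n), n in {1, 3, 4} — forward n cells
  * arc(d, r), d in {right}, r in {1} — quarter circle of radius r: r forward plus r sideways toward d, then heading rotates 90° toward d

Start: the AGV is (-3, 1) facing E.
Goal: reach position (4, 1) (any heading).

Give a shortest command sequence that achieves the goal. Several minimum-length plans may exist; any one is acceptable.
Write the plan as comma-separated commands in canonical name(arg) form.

straight(3), straight(4)

start: (-3, 1) facing E
1. straight(3) → (0, 1) facing E
2. straight(4) → (4, 1) facing E
shorter routes all fall short; 2 is best.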